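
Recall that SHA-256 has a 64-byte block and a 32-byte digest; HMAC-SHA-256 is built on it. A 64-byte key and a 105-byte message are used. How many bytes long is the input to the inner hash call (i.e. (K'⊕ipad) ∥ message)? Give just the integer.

Key is 64 ≤ 64 bytes, zero-padded: |K'| = 64.
Inner input = (K'⊕ipad) ∥ m → 64 + 105 = 169 bytes.

169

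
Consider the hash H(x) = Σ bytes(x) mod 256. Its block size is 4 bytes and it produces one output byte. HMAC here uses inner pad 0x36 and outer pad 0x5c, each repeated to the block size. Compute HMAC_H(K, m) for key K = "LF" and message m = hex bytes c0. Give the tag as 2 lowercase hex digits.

f8

Key "LF" = 4c 46 is 2 bytes ≤ B = 4; zero-pad to 4 bytes: K' = 4c 46 00 00.
K' ⊕ ipad = 7a 70 36 36.  K' ⊕ opad = 10 1a 5c 5c.
Inner input = (K'⊕ipad) ∥ m = 7a 70 36 36 ∥ c0.
Inner hash: sum = 122+112+54+54+192 = 534; mod 256 = 22 → 16.
Outer input = (K'⊕opad) ∥ inner = 10 1a 5c 5c ∥ 16.
Outer hash (tag): sum = 16+26+92+92+22 = 248 → f8.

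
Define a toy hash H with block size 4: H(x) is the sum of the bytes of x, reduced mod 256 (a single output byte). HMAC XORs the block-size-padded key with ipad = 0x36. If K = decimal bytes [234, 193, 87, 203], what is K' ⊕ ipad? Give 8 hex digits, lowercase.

Key decimal bytes [234, 193, 87, 203] = ea c1 57 cb is exactly B = 4 bytes: K' = ea c1 57 cb.
XOR each byte with 0x36: ea⊕36=dc, c1⊕36=f7, 57⊕36=61, cb⊕36=fd.

dcf761fd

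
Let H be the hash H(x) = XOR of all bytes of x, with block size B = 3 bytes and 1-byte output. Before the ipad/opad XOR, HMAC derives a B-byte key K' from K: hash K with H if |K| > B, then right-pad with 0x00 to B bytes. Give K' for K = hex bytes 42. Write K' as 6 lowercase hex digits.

Key hex bytes 42 is 1 byte ≤ B = 3; zero-pad to 3 bytes: K' = 42 00 00.

420000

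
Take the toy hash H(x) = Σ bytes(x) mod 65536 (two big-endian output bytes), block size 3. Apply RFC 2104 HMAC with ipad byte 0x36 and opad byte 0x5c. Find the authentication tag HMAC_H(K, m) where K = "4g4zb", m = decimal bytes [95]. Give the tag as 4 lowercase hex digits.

021a

Key "4g4zb" = 34 67 34 7a 62 is 5 bytes > B = 3, so hash it first: H(key) = 01 ab, then zero-pad to 3 bytes: K' = 01 ab 00.
K' ⊕ ipad = 37 9d 36.  K' ⊕ opad = 5d f7 5c.
Inner input = (K'⊕ipad) ∥ m = 37 9d 36 ∥ 5f.
Inner hash: sum = 55+157+54+95 = 361 → 01 69.
Outer input = (K'⊕opad) ∥ inner = 5d f7 5c ∥ 01 69.
Outer hash (tag): sum = 93+247+92+1+105 = 538 → 02 1a.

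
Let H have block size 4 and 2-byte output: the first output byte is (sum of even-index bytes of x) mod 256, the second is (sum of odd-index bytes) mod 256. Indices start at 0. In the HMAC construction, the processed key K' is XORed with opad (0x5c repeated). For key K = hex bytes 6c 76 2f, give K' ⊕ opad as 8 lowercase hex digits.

302a735c

Key hex bytes 6c 76 2f is 3 bytes ≤ B = 4; zero-pad to 4 bytes: K' = 6c 76 2f 00.
XOR each byte with 0x5c: 6c⊕5c=30, 76⊕5c=2a, 2f⊕5c=73, 00⊕5c=5c.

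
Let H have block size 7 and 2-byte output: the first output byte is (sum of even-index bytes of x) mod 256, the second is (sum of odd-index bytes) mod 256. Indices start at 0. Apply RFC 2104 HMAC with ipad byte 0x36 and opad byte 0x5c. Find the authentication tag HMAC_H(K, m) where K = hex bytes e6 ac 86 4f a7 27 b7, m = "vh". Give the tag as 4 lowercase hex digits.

Key hex bytes e6 ac 86 4f a7 27 b7 is exactly B = 7 bytes: K' = e6 ac 86 4f a7 27 b7.
K' ⊕ ipad = d0 9a b0 79 91 11 81.  K' ⊕ opad = ba f0 da 13 fb 7b eb.
Inner input = (K'⊕ipad) ∥ m = d0 9a b0 79 91 11 81 ∥ 76 68.
Inner hash: even-index sum = 762 mod 256 = 250; odd-index sum = 410 mod 256 = 154 → fa 9a.
Outer input = (K'⊕opad) ∥ inner = ba f0 da 13 fb 7b eb ∥ fa 9a.
Outer hash (tag): even-index sum = 1044 mod 256 = 20; odd-index sum = 632 mod 256 = 120 → 14 78.

1478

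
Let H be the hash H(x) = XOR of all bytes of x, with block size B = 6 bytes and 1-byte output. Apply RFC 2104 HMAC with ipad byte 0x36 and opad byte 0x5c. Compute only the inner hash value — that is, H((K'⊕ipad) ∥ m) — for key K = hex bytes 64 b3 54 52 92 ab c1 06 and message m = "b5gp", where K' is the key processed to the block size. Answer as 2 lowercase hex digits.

Key hex bytes 64 b3 54 52 92 ab c1 06 is 8 bytes > B = 6, so hash it first: H(key) = 2f, then zero-pad to 6 bytes: K' = 2f 00 00 00 00 00.
K' ⊕ ipad = 19 36 36 36 36 36.
Inner input = 19 36 36 36 36 36 ∥ 62 35 67 70.
Inner hash: XOR 19⊕36⊕36⊕36⊕36⊕36⊕62⊕35⊕67⊕70 = 6f.

6f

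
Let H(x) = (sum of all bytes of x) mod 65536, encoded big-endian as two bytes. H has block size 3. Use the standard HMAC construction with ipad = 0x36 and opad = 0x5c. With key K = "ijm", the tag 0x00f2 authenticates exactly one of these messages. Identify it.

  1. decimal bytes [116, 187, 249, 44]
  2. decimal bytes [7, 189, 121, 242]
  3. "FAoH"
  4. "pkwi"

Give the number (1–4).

3

Key "ijm" = 69 6a 6d is exactly B = 3 bytes: K' = 69 6a 6d.
K' ⊕ ipad = 5f 5c 5b; K' ⊕ opad = 35 36 31.
m1: inner = H(5f 5c 5b 74 bb f9 2c) = 03 6a; tag = H(35 36 31 03 6a) = 0109
m2: inner = H(5f 5c 5b 07 bd 79 f2) = 03 45; tag = H(35 36 31 03 45) = 00e4
m3: inner = H(5f 5c 5b 46 41 6f 48) = 02 54; tag = H(35 36 31 02 54) = 00f2 ← matches
m4: inner = H(5f 5c 5b 70 6b 77 69) = 02 d1; tag = H(35 36 31 02 d1) = 016f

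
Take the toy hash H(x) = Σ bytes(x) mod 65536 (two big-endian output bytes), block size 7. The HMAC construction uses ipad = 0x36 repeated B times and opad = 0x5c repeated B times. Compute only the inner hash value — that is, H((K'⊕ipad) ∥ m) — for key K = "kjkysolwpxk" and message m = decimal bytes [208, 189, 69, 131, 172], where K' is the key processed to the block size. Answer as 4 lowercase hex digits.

0528

Key "kjkysolwpxk" = 6b 6a 6b 79 73 6f 6c 77 70 78 6b is 11 bytes > B = 7, so hash it first: H(key) = 04 d1, then zero-pad to 7 bytes: K' = 04 d1 00 00 00 00 00.
K' ⊕ ipad = 32 e7 36 36 36 36 36.
Inner input = 32 e7 36 36 36 36 36 ∥ d0 bd 45 83 ac.
Inner hash: sum = 50+231+54+54+54+54+54+208+189+69+131+172 = 1320 → 05 28.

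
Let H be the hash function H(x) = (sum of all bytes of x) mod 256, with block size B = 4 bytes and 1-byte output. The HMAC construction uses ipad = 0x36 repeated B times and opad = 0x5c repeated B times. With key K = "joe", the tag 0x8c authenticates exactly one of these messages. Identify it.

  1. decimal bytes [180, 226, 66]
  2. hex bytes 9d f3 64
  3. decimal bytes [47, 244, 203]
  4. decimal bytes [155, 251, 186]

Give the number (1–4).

Key "joe" = 6a 6f 65 is 3 bytes ≤ B = 4; zero-pad to 4 bytes: K' = 6a 6f 65 00.
K' ⊕ ipad = 5c 59 53 36; K' ⊕ opad = 36 33 39 5c.
m1: inner = H(5c 59 53 36 b4 e2 42) = 16; tag = H(36 33 39 5c 16) = 14
m2: inner = H(5c 59 53 36 9d f3 64) = 32; tag = H(36 33 39 5c 32) = 30
m3: inner = H(5c 59 53 36 2f f4 cb) = 2c; tag = H(36 33 39 5c 2c) = 2a
m4: inner = H(5c 59 53 36 9b fb ba) = 8e; tag = H(36 33 39 5c 8e) = 8c ← matches

4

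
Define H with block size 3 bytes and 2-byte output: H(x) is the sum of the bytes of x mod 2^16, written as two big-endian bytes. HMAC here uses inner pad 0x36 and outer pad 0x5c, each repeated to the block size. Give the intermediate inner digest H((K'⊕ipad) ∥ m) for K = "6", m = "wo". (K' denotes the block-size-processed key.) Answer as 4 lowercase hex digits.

0152

Key "6" = 36 is 1 byte ≤ B = 3; zero-pad to 3 bytes: K' = 36 00 00.
K' ⊕ ipad = 00 36 36.
Inner input = 00 36 36 ∥ 77 6f.
Inner hash: sum = 0+54+54+119+111 = 338 → 01 52.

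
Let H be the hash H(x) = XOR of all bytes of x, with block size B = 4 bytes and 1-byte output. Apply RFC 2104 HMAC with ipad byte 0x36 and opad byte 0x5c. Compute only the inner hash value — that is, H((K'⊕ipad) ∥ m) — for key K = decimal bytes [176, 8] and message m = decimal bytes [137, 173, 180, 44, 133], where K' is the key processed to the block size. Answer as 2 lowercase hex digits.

Key decimal bytes [176, 8] = b0 08 is 2 bytes ≤ B = 4; zero-pad to 4 bytes: K' = b0 08 00 00.
K' ⊕ ipad = 86 3e 36 36.
Inner input = 86 3e 36 36 ∥ 89 ad b4 2c 85.
Inner hash: XOR 86⊕3e⊕36⊕36⊕89⊕ad⊕b4⊕2c⊕85 = 81.

81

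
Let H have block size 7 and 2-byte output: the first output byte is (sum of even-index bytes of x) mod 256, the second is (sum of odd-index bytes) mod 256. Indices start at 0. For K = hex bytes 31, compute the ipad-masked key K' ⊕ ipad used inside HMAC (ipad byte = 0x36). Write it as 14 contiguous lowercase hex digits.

07363636363636

Key hex bytes 31 is 1 byte ≤ B = 7; zero-pad to 7 bytes: K' = 31 00 00 00 00 00 00.
XOR each byte with 0x36: 31⊕36=07, 00⊕36=36, 00⊕36=36, 00⊕36=36, 00⊕36=36, 00⊕36=36, 00⊕36=36.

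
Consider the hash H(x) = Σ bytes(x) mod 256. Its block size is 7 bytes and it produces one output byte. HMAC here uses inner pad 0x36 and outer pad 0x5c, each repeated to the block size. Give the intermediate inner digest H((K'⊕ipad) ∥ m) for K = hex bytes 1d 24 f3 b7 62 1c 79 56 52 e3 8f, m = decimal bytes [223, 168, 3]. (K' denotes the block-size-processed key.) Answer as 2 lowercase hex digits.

Key hex bytes 1d 24 f3 b7 62 1c 79 56 52 e3 8f is 11 bytes > B = 7, so hash it first: H(key) = fc, then zero-pad to 7 bytes: K' = fc 00 00 00 00 00 00.
K' ⊕ ipad = ca 36 36 36 36 36 36.
Inner input = ca 36 36 36 36 36 36 ∥ df a8 03.
Inner hash: sum = 202+54+54+54+54+54+54+223+168+3 = 920; mod 256 = 152 → 98.

98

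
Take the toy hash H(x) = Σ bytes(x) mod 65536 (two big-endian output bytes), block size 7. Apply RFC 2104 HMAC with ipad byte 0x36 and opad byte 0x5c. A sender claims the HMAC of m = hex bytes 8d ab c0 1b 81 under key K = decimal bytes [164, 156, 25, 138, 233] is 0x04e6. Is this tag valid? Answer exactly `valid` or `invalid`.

Key decimal bytes [164, 156, 25, 138, 233] = a4 9c 19 8a e9 is 5 bytes ≤ B = 7; zero-pad to 7 bytes: K' = a4 9c 19 8a e9 00 00.
K' ⊕ ipad = 92 aa 2f bc df 36 36; K' ⊕ opad = f8 c0 45 d6 b5 5c 5c.
Inner hash: sum = 146+170+47+188+223+54+54+141+171+192+27+129 = 1542 → 06 06.
Outer hash (recomputed tag): sum = 248+192+69+214+181+92+92+6+6 = 1100 → 04 4c.
Recomputed tag = 044c; claimed = 04e6 → mismatch.

invalid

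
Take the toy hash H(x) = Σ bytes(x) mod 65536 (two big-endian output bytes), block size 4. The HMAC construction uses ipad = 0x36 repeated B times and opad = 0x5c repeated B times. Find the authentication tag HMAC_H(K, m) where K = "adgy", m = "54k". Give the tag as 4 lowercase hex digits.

Key "adgy" = 61 64 67 79 is exactly B = 4 bytes: K' = 61 64 67 79.
K' ⊕ ipad = 57 52 51 4f.  K' ⊕ opad = 3d 38 3b 25.
Inner input = (K'⊕ipad) ∥ m = 57 52 51 4f ∥ 35 34 6b.
Inner hash: sum = 87+82+81+79+53+52+107 = 541 → 02 1d.
Outer input = (K'⊕opad) ∥ inner = 3d 38 3b 25 ∥ 02 1d.
Outer hash (tag): sum = 61+56+59+37+2+29 = 244 → 00 f4.

00f4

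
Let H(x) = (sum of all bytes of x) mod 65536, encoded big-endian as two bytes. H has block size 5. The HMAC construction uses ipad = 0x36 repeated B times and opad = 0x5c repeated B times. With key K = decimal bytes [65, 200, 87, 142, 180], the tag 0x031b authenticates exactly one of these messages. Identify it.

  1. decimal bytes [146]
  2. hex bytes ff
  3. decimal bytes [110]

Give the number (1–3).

Key decimal bytes [65, 200, 87, 142, 180] = 41 c8 57 8e b4 is exactly B = 5 bytes: K' = 41 c8 57 8e b4.
K' ⊕ ipad = 77 fe 61 b8 82; K' ⊕ opad = 1d 94 0b d2 e8.
m1: inner = H(77 fe 61 b8 82 92) = 03 a2; tag = H(1d 94 0b d2 e8 03 a2) = 031b ← matches
m2: inner = H(77 fe 61 b8 82 ff) = 04 0f; tag = H(1d 94 0b d2 e8 04 0f) = 0289
m3: inner = H(77 fe 61 b8 82 6e) = 03 7e; tag = H(1d 94 0b d2 e8 03 7e) = 02f7

1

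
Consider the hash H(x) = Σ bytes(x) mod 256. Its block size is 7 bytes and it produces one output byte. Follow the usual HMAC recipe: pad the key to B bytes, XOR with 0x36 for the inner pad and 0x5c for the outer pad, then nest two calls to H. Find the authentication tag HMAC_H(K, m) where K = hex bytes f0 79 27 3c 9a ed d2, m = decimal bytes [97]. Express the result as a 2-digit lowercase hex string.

Key hex bytes f0 79 27 3c 9a ed d2 is exactly B = 7 bytes: K' = f0 79 27 3c 9a ed d2.
K' ⊕ ipad = c6 4f 11 0a ac db e4.  K' ⊕ opad = ac 25 7b 60 c6 b1 8e.
Inner input = (K'⊕ipad) ∥ m = c6 4f 11 0a ac db e4 ∥ 61.
Inner hash: sum = 198+79+17+10+172+219+228+97 = 1020; mod 256 = 252 → fc.
Outer input = (K'⊕opad) ∥ inner = ac 25 7b 60 c6 b1 8e ∥ fc.
Outer hash (tag): sum = 172+37+123+96+198+177+142+252 = 1197; mod 256 = 173 → ad.

ad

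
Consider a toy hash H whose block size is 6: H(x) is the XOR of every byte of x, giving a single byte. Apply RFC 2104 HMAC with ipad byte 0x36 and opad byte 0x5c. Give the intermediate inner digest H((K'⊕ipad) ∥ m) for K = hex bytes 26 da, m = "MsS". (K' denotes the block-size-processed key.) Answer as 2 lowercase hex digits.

91

Key hex bytes 26 da is 2 bytes ≤ B = 6; zero-pad to 6 bytes: K' = 26 da 00 00 00 00.
K' ⊕ ipad = 10 ec 36 36 36 36.
Inner input = 10 ec 36 36 36 36 ∥ 4d 73 53.
Inner hash: XOR 10⊕ec⊕36⊕36⊕36⊕36⊕4d⊕73⊕53 = 91.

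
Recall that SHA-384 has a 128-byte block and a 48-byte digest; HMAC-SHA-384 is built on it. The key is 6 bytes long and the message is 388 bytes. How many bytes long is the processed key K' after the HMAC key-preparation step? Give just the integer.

Key is 6 ≤ 128 bytes, zero-padded: |K'| = 128.

128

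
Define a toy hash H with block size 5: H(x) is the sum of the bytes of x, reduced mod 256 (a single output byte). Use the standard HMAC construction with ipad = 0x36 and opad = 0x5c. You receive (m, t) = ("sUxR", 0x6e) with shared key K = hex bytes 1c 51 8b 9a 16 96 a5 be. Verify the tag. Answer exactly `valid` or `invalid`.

valid

Key hex bytes 1c 51 8b 9a 16 96 a5 be is 8 bytes > B = 5, so hash it first: H(key) = a1, then zero-pad to 5 bytes: K' = a1 00 00 00 00.
K' ⊕ ipad = 97 36 36 36 36; K' ⊕ opad = fd 5c 5c 5c 5c.
Inner hash: sum = 151+54+54+54+54+115+85+120+82 = 769; mod 256 = 1 → 01.
Outer hash (recomputed tag): sum = 253+92+92+92+92+1 = 622; mod 256 = 110 → 6e.
Recomputed tag = 6e; claimed = 6e → match.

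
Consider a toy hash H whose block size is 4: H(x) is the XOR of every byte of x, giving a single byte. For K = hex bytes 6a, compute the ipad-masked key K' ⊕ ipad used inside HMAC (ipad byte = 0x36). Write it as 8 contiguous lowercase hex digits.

Key hex bytes 6a is 1 byte ≤ B = 4; zero-pad to 4 bytes: K' = 6a 00 00 00.
XOR each byte with 0x36: 6a⊕36=5c, 00⊕36=36, 00⊕36=36, 00⊕36=36.

5c363636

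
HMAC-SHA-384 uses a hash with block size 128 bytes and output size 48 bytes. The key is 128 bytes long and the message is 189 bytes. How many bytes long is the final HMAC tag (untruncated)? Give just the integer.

48

The tag is one SHA-384 digest: 48 bytes.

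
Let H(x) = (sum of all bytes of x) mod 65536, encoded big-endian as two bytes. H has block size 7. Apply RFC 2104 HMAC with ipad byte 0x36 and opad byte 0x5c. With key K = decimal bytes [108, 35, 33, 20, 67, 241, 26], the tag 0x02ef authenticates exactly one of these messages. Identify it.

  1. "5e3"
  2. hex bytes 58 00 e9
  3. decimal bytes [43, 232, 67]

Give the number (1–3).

3

Key decimal bytes [108, 35, 33, 20, 67, 241, 26] = 6c 23 21 14 43 f1 1a is exactly B = 7 bytes: K' = 6c 23 21 14 43 f1 1a.
K' ⊕ ipad = 5a 15 17 22 75 c7 2c; K' ⊕ opad = 30 7f 7d 48 1f ad 46.
m1: inner = H(5a 15 17 22 75 c7 2c 35 65 33) = 02 dd; tag = H(30 7f 7d 48 1f ad 46 02 dd) = 0365
m2: inner = H(5a 15 17 22 75 c7 2c 58 00 e9) = 03 51; tag = H(30 7f 7d 48 1f ad 46 03 51) = 02da
m3: inner = H(5a 15 17 22 75 c7 2c 2b e8 43) = 03 66; tag = H(30 7f 7d 48 1f ad 46 03 66) = 02ef ← matches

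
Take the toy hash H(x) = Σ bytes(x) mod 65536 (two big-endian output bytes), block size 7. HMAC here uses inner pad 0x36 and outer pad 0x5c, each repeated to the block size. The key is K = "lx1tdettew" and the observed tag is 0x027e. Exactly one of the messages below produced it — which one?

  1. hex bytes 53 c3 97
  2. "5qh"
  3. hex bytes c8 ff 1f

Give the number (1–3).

1

Key "lx1tdettew" = 6c 78 31 74 64 65 74 74 65 77 is 10 bytes > B = 7, so hash it first: H(key) = 04 16, then zero-pad to 7 bytes: K' = 04 16 00 00 00 00 00.
K' ⊕ ipad = 32 20 36 36 36 36 36; K' ⊕ opad = 58 4a 5c 5c 5c 5c 5c.
m1: inner = H(32 20 36 36 36 36 36 53 c3 97) = 03 0d; tag = H(58 4a 5c 5c 5c 5c 5c 03 0d) = 027e ← matches
m2: inner = H(32 20 36 36 36 36 36 35 71 68) = 02 6e; tag = H(58 4a 5c 5c 5c 5c 5c 02 6e) = 02de
m3: inner = H(32 20 36 36 36 36 36 c8 ff 1f) = 03 46; tag = H(58 4a 5c 5c 5c 5c 5c 03 46) = 02b7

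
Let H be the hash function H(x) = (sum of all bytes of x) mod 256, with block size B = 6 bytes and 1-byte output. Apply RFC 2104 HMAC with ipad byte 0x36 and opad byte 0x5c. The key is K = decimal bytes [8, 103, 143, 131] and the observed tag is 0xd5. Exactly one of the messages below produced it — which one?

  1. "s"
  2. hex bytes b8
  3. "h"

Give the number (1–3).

Key decimal bytes [8, 103, 143, 131] = 08 67 8f 83 is 4 bytes ≤ B = 6; zero-pad to 6 bytes: K' = 08 67 8f 83 00 00.
K' ⊕ ipad = 3e 51 b9 b5 36 36; K' ⊕ opad = 54 3b d3 df 5c 5c.
m1: inner = H(3e 51 b9 b5 36 36 73) = dc; tag = H(54 3b d3 df 5c 5c dc) = d5 ← matches
m2: inner = H(3e 51 b9 b5 36 36 b8) = 21; tag = H(54 3b d3 df 5c 5c 21) = 1a
m3: inner = H(3e 51 b9 b5 36 36 68) = d1; tag = H(54 3b d3 df 5c 5c d1) = ca

1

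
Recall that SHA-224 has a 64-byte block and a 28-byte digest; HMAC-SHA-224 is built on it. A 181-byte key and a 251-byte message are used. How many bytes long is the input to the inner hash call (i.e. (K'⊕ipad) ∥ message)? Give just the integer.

315

Key is 181 > 64 bytes, so it is hashed to 28 bytes then zero-padded to 64: |K'| = 64.
Inner input = (K'⊕ipad) ∥ m → 64 + 251 = 315 bytes.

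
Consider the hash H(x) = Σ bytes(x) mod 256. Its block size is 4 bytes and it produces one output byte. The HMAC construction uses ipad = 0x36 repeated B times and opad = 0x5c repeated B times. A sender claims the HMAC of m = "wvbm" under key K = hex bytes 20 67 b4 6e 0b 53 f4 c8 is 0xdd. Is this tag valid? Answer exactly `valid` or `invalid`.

invalid

Key hex bytes 20 67 b4 6e 0b 53 f4 c8 is 8 bytes > B = 4, so hash it first: H(key) = c3, then zero-pad to 4 bytes: K' = c3 00 00 00.
K' ⊕ ipad = f5 36 36 36; K' ⊕ opad = 9f 5c 5c 5c.
Inner hash: sum = 245+54+54+54+119+118+98+109 = 851; mod 256 = 83 → 53.
Outer hash (recomputed tag): sum = 159+92+92+92+83 = 518; mod 256 = 6 → 06.
Recomputed tag = 06; claimed = dd → mismatch.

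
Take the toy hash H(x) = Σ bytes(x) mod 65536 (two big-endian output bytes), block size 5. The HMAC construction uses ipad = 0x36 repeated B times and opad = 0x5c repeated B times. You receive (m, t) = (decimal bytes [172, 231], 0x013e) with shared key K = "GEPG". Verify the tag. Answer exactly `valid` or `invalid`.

Key "GEPG" = 47 45 50 47 is 4 bytes ≤ B = 5; zero-pad to 5 bytes: K' = 47 45 50 47 00.
K' ⊕ ipad = 71 73 66 71 36; K' ⊕ opad = 1b 19 0c 1b 5c.
Inner hash: sum = 113+115+102+113+54+172+231 = 900 → 03 84.
Outer hash (recomputed tag): sum = 27+25+12+27+92+3+132 = 318 → 01 3e.
Recomputed tag = 013e; claimed = 013e → match.

valid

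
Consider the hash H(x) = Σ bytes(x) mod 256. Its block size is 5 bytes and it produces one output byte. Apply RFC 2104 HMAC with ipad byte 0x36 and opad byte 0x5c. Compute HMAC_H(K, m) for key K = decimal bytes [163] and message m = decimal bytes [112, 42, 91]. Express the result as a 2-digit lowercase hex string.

Key decimal bytes [163] = a3 is 1 byte ≤ B = 5; zero-pad to 5 bytes: K' = a3 00 00 00 00.
K' ⊕ ipad = 95 36 36 36 36.  K' ⊕ opad = ff 5c 5c 5c 5c.
Inner input = (K'⊕ipad) ∥ m = 95 36 36 36 36 ∥ 70 2a 5b.
Inner hash: sum = 149+54+54+54+54+112+42+91 = 610; mod 256 = 98 → 62.
Outer input = (K'⊕opad) ∥ inner = ff 5c 5c 5c 5c ∥ 62.
Outer hash (tag): sum = 255+92+92+92+92+98 = 721; mod 256 = 209 → d1.

d1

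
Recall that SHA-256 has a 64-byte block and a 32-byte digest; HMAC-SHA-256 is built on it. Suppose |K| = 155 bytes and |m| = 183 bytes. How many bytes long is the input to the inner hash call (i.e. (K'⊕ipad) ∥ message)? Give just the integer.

Key is 155 > 64 bytes, so it is hashed to 32 bytes then zero-padded to 64: |K'| = 64.
Inner input = (K'⊕ipad) ∥ m → 64 + 183 = 247 bytes.

247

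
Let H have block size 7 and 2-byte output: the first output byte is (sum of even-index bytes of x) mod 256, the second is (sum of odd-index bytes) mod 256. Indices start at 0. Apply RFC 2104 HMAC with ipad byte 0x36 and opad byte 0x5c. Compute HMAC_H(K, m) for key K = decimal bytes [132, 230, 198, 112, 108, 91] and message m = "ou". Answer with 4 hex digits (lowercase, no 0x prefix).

Key decimal bytes [132, 230, 198, 112, 108, 91] = 84 e6 c6 70 6c 5b is 6 bytes ≤ B = 7; zero-pad to 7 bytes: K' = 84 e6 c6 70 6c 5b 00.
K' ⊕ ipad = b2 d0 f0 46 5a 6d 36.  K' ⊕ opad = d8 ba 9a 2c 30 07 5c.
Inner input = (K'⊕ipad) ∥ m = b2 d0 f0 46 5a 6d 36 ∥ 6f 75.
Inner hash: even-index sum = 679 mod 256 = 167; odd-index sum = 498 mod 256 = 242 → a7 f2.
Outer input = (K'⊕opad) ∥ inner = d8 ba 9a 2c 30 07 5c ∥ a7 f2.
Outer hash (tag): even-index sum = 752 mod 256 = 240; odd-index sum = 404 mod 256 = 148 → f0 94.

f094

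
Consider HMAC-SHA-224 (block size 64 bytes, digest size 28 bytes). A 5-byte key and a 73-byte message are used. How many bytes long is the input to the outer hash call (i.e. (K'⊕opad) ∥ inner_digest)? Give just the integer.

Key is 5 ≤ 64 bytes, zero-padded: |K'| = 64.
Outer input = (K'⊕opad) ∥ H(inner) → 64 + 28 = 92 bytes.

92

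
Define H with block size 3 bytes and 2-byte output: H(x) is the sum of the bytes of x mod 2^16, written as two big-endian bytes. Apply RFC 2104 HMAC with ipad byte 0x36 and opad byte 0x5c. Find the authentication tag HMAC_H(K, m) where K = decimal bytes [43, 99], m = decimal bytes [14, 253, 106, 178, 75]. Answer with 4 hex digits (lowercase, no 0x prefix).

012f

Key decimal bytes [43, 99] = 2b 63 is 2 bytes ≤ B = 3; zero-pad to 3 bytes: K' = 2b 63 00.
K' ⊕ ipad = 1d 55 36.  K' ⊕ opad = 77 3f 5c.
Inner input = (K'⊕ipad) ∥ m = 1d 55 36 ∥ 0e fd 6a b2 4b.
Inner hash: sum = 29+85+54+14+253+106+178+75 = 794 → 03 1a.
Outer input = (K'⊕opad) ∥ inner = 77 3f 5c ∥ 03 1a.
Outer hash (tag): sum = 119+63+92+3+26 = 303 → 01 2f.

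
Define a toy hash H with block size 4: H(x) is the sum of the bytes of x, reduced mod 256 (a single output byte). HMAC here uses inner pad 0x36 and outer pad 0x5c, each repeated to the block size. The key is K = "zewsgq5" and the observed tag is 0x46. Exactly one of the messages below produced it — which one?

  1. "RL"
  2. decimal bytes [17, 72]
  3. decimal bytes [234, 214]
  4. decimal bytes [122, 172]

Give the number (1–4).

4

Key "zewsgq5" = 7a 65 77 73 67 71 35 is 7 bytes > B = 4, so hash it first: H(key) = d6, then zero-pad to 4 bytes: K' = d6 00 00 00.
K' ⊕ ipad = e0 36 36 36; K' ⊕ opad = 8a 5c 5c 5c.
m1: inner = H(e0 36 36 36 52 4c) = 20; tag = H(8a 5c 5c 5c 20) = be
m2: inner = H(e0 36 36 36 11 48) = db; tag = H(8a 5c 5c 5c db) = 79
m3: inner = H(e0 36 36 36 ea d6) = 42; tag = H(8a 5c 5c 5c 42) = e0
m4: inner = H(e0 36 36 36 7a ac) = a8; tag = H(8a 5c 5c 5c a8) = 46 ← matches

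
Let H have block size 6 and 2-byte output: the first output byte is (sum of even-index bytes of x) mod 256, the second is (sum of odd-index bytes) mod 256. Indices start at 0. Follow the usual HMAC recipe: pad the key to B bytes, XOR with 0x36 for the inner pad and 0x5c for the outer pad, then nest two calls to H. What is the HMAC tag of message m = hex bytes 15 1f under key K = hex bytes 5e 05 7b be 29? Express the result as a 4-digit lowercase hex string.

87a7

Key hex bytes 5e 05 7b be 29 is 5 bytes ≤ B = 6; zero-pad to 6 bytes: K' = 5e 05 7b be 29 00.
K' ⊕ ipad = 68 33 4d 88 1f 36.  K' ⊕ opad = 02 59 27 e2 75 5c.
Inner input = (K'⊕ipad) ∥ m = 68 33 4d 88 1f 36 ∥ 15 1f.
Inner hash: even-index sum = 233 mod 256 = 233; odd-index sum = 272 mod 256 = 16 → e9 10.
Outer input = (K'⊕opad) ∥ inner = 02 59 27 e2 75 5c ∥ e9 10.
Outer hash (tag): even-index sum = 391 mod 256 = 135; odd-index sum = 423 mod 256 = 167 → 87 a7.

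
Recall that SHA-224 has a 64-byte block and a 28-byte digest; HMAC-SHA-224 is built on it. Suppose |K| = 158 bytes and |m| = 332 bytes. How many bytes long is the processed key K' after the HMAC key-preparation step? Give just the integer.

Key is 158 > 64 bytes, so it is hashed to 28 bytes then zero-padded to 64: |K'| = 64.

64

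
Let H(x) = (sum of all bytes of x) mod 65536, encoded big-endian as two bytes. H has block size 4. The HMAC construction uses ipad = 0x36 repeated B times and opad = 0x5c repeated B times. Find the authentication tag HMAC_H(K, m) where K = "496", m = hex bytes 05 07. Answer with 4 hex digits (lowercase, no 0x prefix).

Key "496" = 34 39 36 is 3 bytes ≤ B = 4; zero-pad to 4 bytes: K' = 34 39 36 00.
K' ⊕ ipad = 02 0f 00 36.  K' ⊕ opad = 68 65 6a 5c.
Inner input = (K'⊕ipad) ∥ m = 02 0f 00 36 ∥ 05 07.
Inner hash: sum = 2+15+0+54+5+7 = 83 → 00 53.
Outer input = (K'⊕opad) ∥ inner = 68 65 6a 5c ∥ 00 53.
Outer hash (tag): sum = 104+101+106+92+0+83 = 486 → 01 e6.

01e6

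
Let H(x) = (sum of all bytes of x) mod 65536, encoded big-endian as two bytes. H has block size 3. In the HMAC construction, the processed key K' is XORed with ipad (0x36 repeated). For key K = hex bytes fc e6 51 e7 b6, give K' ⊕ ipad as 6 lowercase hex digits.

35e636

Key hex bytes fc e6 51 e7 b6 is 5 bytes > B = 3, so hash it first: H(key) = 03 d0, then zero-pad to 3 bytes: K' = 03 d0 00.
XOR each byte with 0x36: 03⊕36=35, d0⊕36=e6, 00⊕36=36.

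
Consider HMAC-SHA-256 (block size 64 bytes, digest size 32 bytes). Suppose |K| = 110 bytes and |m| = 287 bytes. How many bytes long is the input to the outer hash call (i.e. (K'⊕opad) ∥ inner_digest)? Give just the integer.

96

Key is 110 > 64 bytes, so it is hashed to 32 bytes then zero-padded to 64: |K'| = 64.
Outer input = (K'⊕opad) ∥ H(inner) → 64 + 32 = 96 bytes.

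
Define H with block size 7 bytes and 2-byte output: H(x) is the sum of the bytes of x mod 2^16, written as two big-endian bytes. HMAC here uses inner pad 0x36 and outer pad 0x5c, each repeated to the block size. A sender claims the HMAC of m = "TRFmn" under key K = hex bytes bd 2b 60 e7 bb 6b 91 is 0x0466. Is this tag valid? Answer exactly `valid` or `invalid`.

Key hex bytes bd 2b 60 e7 bb 6b 91 is exactly B = 7 bytes: K' = bd 2b 60 e7 bb 6b 91.
K' ⊕ ipad = 8b 1d 56 d1 8d 5d a7; K' ⊕ opad = e1 77 3c bb e7 37 cd.
Inner hash: sum = 139+29+86+209+141+93+167+84+82+70+109+110 = 1319 → 05 27.
Outer hash (recomputed tag): sum = 225+119+60+187+231+55+205+5+39 = 1126 → 04 66.
Recomputed tag = 0466; claimed = 0466 → match.

valid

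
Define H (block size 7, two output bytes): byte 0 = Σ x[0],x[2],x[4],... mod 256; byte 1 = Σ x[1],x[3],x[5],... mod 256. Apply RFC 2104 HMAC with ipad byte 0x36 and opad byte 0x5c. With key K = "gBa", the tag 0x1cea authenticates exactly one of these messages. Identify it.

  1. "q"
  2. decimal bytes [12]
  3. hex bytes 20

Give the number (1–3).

2

Key "gBa" = 67 42 61 is 3 bytes ≤ B = 7; zero-pad to 7 bytes: K' = 67 42 61 00 00 00 00.
K' ⊕ ipad = 51 74 57 36 36 36 36; K' ⊕ opad = 3b 1e 3d 5c 5c 5c 5c.
m1: inner = H(51 74 57 36 36 36 36 71) = 14 51; tag = H(3b 1e 3d 5c 5c 5c 5c 14 51) = 81ea
m2: inner = H(51 74 57 36 36 36 36 0c) = 14 ec; tag = H(3b 1e 3d 5c 5c 5c 5c 14 ec) = 1cea ← matches
m3: inner = H(51 74 57 36 36 36 36 20) = 14 00; tag = H(3b 1e 3d 5c 5c 5c 5c 14 00) = 30ea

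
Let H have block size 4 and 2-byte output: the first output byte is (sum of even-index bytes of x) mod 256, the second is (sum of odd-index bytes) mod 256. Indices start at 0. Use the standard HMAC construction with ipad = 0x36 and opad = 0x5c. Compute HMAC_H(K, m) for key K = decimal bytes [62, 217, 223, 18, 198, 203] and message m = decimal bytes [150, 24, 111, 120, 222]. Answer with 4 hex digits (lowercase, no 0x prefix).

098c

Key decimal bytes [62, 217, 223, 18, 198, 203] = 3e d9 df 12 c6 cb is 6 bytes > B = 4, so hash it first: H(key) = e3 b6, then zero-pad to 4 bytes: K' = e3 b6 00 00.
K' ⊕ ipad = d5 80 36 36.  K' ⊕ opad = bf ea 5c 5c.
Inner input = (K'⊕ipad) ∥ m = d5 80 36 36 ∥ 96 18 6f 78 de.
Inner hash: even-index sum = 750 mod 256 = 238; odd-index sum = 326 mod 256 = 70 → ee 46.
Outer input = (K'⊕opad) ∥ inner = bf ea 5c 5c ∥ ee 46.
Outer hash (tag): even-index sum = 521 mod 256 = 9; odd-index sum = 396 mod 256 = 140 → 09 8c.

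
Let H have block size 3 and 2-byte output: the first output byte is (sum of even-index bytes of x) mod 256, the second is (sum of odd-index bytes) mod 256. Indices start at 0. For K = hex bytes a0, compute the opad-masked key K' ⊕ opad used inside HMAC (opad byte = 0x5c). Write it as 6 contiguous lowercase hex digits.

Key hex bytes a0 is 1 byte ≤ B = 3; zero-pad to 3 bytes: K' = a0 00 00.
XOR each byte with 0x5c: a0⊕5c=fc, 00⊕5c=5c, 00⊕5c=5c.

fc5c5c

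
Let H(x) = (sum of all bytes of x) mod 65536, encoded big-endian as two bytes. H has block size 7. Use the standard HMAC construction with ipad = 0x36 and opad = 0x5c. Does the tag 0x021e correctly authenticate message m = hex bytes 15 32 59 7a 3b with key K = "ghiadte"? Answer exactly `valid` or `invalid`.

valid

Key "ghiadte" = 67 68 69 61 64 74 65 is exactly B = 7 bytes: K' = 67 68 69 61 64 74 65.
K' ⊕ ipad = 51 5e 5f 57 52 42 53; K' ⊕ opad = 3b 34 35 3d 38 28 39.
Inner hash: sum = 81+94+95+87+82+66+83+21+50+89+122+59 = 929 → 03 a1.
Outer hash (recomputed tag): sum = 59+52+53+61+56+40+57+3+161 = 542 → 02 1e.
Recomputed tag = 021e; claimed = 021e → match.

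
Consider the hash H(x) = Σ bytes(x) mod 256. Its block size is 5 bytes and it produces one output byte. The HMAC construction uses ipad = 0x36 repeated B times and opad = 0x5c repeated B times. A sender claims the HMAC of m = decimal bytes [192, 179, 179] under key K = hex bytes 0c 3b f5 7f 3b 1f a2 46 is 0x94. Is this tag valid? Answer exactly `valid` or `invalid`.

Key hex bytes 0c 3b f5 7f 3b 1f a2 46 is 8 bytes > B = 5, so hash it first: H(key) = fd, then zero-pad to 5 bytes: K' = fd 00 00 00 00.
K' ⊕ ipad = cb 36 36 36 36; K' ⊕ opad = a1 5c 5c 5c 5c.
Inner hash: sum = 203+54+54+54+54+192+179+179 = 969; mod 256 = 201 → c9.
Outer hash (recomputed tag): sum = 161+92+92+92+92+201 = 730; mod 256 = 218 → da.
Recomputed tag = da; claimed = 94 → mismatch.

invalid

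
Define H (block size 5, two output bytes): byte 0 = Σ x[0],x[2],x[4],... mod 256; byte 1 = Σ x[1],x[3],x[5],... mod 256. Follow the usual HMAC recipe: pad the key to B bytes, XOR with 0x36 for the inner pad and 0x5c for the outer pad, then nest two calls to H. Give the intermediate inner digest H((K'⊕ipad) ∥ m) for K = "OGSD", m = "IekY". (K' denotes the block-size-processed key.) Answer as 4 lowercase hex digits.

d297

Key "OGSD" = 4f 47 53 44 is 4 bytes ≤ B = 5; zero-pad to 5 bytes: K' = 4f 47 53 44 00.
K' ⊕ ipad = 79 71 65 72 36.
Inner input = 79 71 65 72 36 ∥ 49 65 6b 59.
Inner hash: even-index sum = 466 mod 256 = 210; odd-index sum = 407 mod 256 = 151 → d2 97.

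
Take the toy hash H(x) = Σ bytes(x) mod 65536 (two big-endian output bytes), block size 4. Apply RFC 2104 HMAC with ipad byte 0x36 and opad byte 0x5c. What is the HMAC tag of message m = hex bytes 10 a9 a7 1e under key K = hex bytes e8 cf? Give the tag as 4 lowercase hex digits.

02c3

Key hex bytes e8 cf is 2 bytes ≤ B = 4; zero-pad to 4 bytes: K' = e8 cf 00 00.
K' ⊕ ipad = de f9 36 36.  K' ⊕ opad = b4 93 5c 5c.
Inner input = (K'⊕ipad) ∥ m = de f9 36 36 ∥ 10 a9 a7 1e.
Inner hash: sum = 222+249+54+54+16+169+167+30 = 961 → 03 c1.
Outer input = (K'⊕opad) ∥ inner = b4 93 5c 5c ∥ 03 c1.
Outer hash (tag): sum = 180+147+92+92+3+193 = 707 → 02 c3.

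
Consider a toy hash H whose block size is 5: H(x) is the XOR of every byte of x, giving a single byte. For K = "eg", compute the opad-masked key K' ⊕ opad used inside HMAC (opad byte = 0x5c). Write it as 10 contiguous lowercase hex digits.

393b5c5c5c

Key "eg" = 65 67 is 2 bytes ≤ B = 5; zero-pad to 5 bytes: K' = 65 67 00 00 00.
XOR each byte with 0x5c: 65⊕5c=39, 67⊕5c=3b, 00⊕5c=5c, 00⊕5c=5c, 00⊕5c=5c.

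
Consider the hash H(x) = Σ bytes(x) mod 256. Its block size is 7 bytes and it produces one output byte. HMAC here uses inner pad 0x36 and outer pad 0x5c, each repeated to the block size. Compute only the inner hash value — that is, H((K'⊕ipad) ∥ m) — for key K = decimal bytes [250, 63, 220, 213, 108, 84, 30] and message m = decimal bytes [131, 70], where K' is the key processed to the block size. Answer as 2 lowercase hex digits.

4f

Key decimal bytes [250, 63, 220, 213, 108, 84, 30] = fa 3f dc d5 6c 54 1e is exactly B = 7 bytes: K' = fa 3f dc d5 6c 54 1e.
K' ⊕ ipad = cc 09 ea e3 5a 62 28.
Inner input = cc 09 ea e3 5a 62 28 ∥ 83 46.
Inner hash: sum = 204+9+234+227+90+98+40+131+70 = 1103; mod 256 = 79 → 4f.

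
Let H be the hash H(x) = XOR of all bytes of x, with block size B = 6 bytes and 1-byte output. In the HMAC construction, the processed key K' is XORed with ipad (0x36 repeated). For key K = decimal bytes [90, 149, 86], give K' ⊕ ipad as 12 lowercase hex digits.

6ca360363636

Key decimal bytes [90, 149, 86] = 5a 95 56 is 3 bytes ≤ B = 6; zero-pad to 6 bytes: K' = 5a 95 56 00 00 00.
XOR each byte with 0x36: 5a⊕36=6c, 95⊕36=a3, 56⊕36=60, 00⊕36=36, 00⊕36=36, 00⊕36=36.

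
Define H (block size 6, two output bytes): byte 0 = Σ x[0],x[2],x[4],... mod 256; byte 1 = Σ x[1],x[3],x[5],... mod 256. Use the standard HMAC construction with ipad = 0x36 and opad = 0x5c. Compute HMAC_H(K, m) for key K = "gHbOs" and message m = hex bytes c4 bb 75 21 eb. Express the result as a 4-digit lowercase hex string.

b68c

Key "gHbOs" = 67 48 62 4f 73 is 5 bytes ≤ B = 6; zero-pad to 6 bytes: K' = 67 48 62 4f 73 00.
K' ⊕ ipad = 51 7e 54 79 45 36.  K' ⊕ opad = 3b 14 3e 13 2f 5c.
Inner input = (K'⊕ipad) ∥ m = 51 7e 54 79 45 36 ∥ c4 bb 75 21 eb.
Inner hash: even-index sum = 782 mod 256 = 14; odd-index sum = 521 mod 256 = 9 → 0e 09.
Outer input = (K'⊕opad) ∥ inner = 3b 14 3e 13 2f 5c ∥ 0e 09.
Outer hash (tag): even-index sum = 182 mod 256 = 182; odd-index sum = 140 mod 256 = 140 → b6 8c.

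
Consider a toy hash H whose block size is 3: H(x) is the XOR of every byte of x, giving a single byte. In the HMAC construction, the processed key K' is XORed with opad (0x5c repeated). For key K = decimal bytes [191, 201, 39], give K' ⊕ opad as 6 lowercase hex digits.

Key decimal bytes [191, 201, 39] = bf c9 27 is exactly B = 3 bytes: K' = bf c9 27.
XOR each byte with 0x5c: bf⊕5c=e3, c9⊕5c=95, 27⊕5c=7b.

e3957b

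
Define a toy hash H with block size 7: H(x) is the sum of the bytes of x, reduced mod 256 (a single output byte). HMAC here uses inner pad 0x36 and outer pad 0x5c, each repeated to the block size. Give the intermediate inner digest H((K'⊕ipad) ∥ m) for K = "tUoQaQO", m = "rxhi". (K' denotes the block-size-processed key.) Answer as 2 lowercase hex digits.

57

Key "tUoQaQO" = 74 55 6f 51 61 51 4f is exactly B = 7 bytes: K' = 74 55 6f 51 61 51 4f.
K' ⊕ ipad = 42 63 59 67 57 67 79.
Inner input = 42 63 59 67 57 67 79 ∥ 72 78 68 69.
Inner hash: sum = 66+99+89+103+87+103+121+114+120+104+105 = 1111; mod 256 = 87 → 57.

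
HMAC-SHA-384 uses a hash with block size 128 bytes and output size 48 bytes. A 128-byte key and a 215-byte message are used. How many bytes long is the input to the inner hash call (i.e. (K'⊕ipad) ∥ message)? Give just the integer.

Key is 128 ≤ 128 bytes, zero-padded: |K'| = 128.
Inner input = (K'⊕ipad) ∥ m → 128 + 215 = 343 bytes.

343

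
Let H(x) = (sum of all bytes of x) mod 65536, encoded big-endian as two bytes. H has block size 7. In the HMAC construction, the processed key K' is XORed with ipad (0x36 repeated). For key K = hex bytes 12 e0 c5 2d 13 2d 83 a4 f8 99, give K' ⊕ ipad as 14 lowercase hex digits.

Key hex bytes 12 e0 c5 2d 13 2d 83 a4 f8 99 is 10 bytes > B = 7, so hash it first: H(key) = 04 dc, then zero-pad to 7 bytes: K' = 04 dc 00 00 00 00 00.
XOR each byte with 0x36: 04⊕36=32, dc⊕36=ea, 00⊕36=36, 00⊕36=36, 00⊕36=36, 00⊕36=36, 00⊕36=36.

32ea3636363636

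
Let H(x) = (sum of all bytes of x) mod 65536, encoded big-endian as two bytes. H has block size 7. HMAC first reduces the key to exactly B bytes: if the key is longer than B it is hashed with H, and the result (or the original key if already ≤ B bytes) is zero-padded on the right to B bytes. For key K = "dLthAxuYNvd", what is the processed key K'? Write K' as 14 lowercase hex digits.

043b0000000000

|K| = 11 > B = 7, so first hash the key.
H(K): sum = 100+76+116+104+65+120+117+89+78+118+100 = 1083 → 04 3b.
Zero-pad H(K) = 04 3b to 7 bytes: K' = 04 3b 00 00 00 00 00.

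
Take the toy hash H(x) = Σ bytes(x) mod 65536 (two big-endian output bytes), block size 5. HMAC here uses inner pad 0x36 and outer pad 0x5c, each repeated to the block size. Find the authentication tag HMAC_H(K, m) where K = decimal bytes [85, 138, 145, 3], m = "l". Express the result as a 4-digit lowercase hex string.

Key decimal bytes [85, 138, 145, 3] = 55 8a 91 03 is 4 bytes ≤ B = 5; zero-pad to 5 bytes: K' = 55 8a 91 03 00.
K' ⊕ ipad = 63 bc a7 35 36.  K' ⊕ opad = 09 d6 cd 5f 5c.
Inner input = (K'⊕ipad) ∥ m = 63 bc a7 35 36 ∥ 6c.
Inner hash: sum = 99+188+167+53+54+108 = 669 → 02 9d.
Outer input = (K'⊕opad) ∥ inner = 09 d6 cd 5f 5c ∥ 02 9d.
Outer hash (tag): sum = 9+214+205+95+92+2+157 = 774 → 03 06.

0306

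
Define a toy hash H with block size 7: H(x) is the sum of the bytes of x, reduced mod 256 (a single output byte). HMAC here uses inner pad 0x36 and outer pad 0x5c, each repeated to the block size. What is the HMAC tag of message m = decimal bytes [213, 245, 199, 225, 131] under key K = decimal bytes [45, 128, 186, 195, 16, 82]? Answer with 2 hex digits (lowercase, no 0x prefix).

Key decimal bytes [45, 128, 186, 195, 16, 82] = 2d 80 ba c3 10 52 is 6 bytes ≤ B = 7; zero-pad to 7 bytes: K' = 2d 80 ba c3 10 52 00.
K' ⊕ ipad = 1b b6 8c f5 26 64 36.  K' ⊕ opad = 71 dc e6 9f 4c 0e 5c.
Inner input = (K'⊕ipad) ∥ m = 1b b6 8c f5 26 64 36 ∥ d5 f5 c7 e1 83.
Inner hash: sum = 27+182+140+245+38+100+54+213+245+199+225+131 = 1799; mod 256 = 7 → 07.
Outer input = (K'⊕opad) ∥ inner = 71 dc e6 9f 4c 0e 5c ∥ 07.
Outer hash (tag): sum = 113+220+230+159+76+14+92+7 = 911; mod 256 = 143 → 8f.

8f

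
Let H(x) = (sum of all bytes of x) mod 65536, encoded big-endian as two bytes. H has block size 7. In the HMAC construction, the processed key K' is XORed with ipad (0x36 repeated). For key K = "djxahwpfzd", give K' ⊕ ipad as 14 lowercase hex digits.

320c3636363636

Key "djxahwpfzd" = 64 6a 78 61 68 77 70 66 7a 64 is 10 bytes > B = 7, so hash it first: H(key) = 04 3a, then zero-pad to 7 bytes: K' = 04 3a 00 00 00 00 00.
XOR each byte with 0x36: 04⊕36=32, 3a⊕36=0c, 00⊕36=36, 00⊕36=36, 00⊕36=36, 00⊕36=36, 00⊕36=36.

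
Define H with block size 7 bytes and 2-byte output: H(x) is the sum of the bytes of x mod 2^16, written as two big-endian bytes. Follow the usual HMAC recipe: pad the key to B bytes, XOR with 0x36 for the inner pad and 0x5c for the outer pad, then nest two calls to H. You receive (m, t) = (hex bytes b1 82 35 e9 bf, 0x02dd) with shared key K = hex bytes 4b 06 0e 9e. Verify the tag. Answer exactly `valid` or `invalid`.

valid

Key hex bytes 4b 06 0e 9e is 4 bytes ≤ B = 7; zero-pad to 7 bytes: K' = 4b 06 0e 9e 00 00 00.
K' ⊕ ipad = 7d 30 38 a8 36 36 36; K' ⊕ opad = 17 5a 52 c2 5c 5c 5c.
Inner hash: sum = 125+48+56+168+54+54+54+177+130+53+233+191 = 1343 → 05 3f.
Outer hash (recomputed tag): sum = 23+90+82+194+92+92+92+5+63 = 733 → 02 dd.
Recomputed tag = 02dd; claimed = 02dd → match.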